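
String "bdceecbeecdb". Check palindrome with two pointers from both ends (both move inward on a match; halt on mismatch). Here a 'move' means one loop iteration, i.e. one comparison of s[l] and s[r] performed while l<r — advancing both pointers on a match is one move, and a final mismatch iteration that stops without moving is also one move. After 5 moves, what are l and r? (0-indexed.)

l=5, r=6

l=0 r=11: 'b'=='b', l++,r--
l=1 r=10: 'd'=='d', l++,r--
l=2 r=9: 'c'=='c', l++,r--
l=3 r=8: 'e'=='e', l++,r--
l=4 r=7: 'e'=='e', l++,r--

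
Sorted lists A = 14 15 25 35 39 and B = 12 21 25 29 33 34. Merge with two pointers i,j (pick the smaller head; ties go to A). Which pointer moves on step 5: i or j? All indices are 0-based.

i

i=0 j=0: A[i]=14>B[j]=12 take 12, j++
i=0 j=1: A[i]=14<=B[j]=21 take 14, i++
i=1 j=1: A[i]=15<=B[j]=21 take 15, i++
i=2 j=1: A[i]=25>B[j]=21 take 21, j++
i=2 j=2: A[i]=25<=B[j]=25 take 25, i++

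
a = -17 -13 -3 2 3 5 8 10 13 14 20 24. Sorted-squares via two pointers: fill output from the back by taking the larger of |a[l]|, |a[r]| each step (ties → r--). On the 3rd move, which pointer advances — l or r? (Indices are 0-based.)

[0,11] |-17|<=|24| out[11]=576 → r--
[0,10] |-17|<=|20| out[10]=400 → r--
[0,9] |-17|>|14| out[9]=289 → l++

l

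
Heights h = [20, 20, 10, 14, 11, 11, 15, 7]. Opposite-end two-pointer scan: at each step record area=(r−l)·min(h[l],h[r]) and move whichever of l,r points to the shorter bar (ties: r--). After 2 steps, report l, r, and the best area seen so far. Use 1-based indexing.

[1,8] min(20,7)*7=49 best=49 * → r--
[1,7] min(20,15)*6=90 best=90 * → r--

l=1, r=6, best area=90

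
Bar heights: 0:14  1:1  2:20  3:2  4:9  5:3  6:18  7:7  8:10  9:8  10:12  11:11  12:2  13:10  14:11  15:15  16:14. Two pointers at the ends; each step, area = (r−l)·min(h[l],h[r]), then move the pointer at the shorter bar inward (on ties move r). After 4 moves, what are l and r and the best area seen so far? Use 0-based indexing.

l=0 r=16: min(14,14)*16=224 best=224 *, r--
l=0 r=15: min(14,15)*15=210 best=224, l++
l=1 r=15: min(1,15)*14=14 best=224, l++
l=2 r=15: min(20,15)*13=195 best=224, r--

l=2, r=14, best area=224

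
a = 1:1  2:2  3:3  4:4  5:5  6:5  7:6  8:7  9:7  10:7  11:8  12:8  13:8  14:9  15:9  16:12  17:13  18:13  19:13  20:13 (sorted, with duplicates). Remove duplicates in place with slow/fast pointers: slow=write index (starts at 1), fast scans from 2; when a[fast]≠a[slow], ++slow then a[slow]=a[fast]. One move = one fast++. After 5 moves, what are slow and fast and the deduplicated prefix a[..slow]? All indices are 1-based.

slow=5, fast=7, prefix=[1, 2, 3, 4, 5]

(s=1,f=2) a[fast]=2≠a[slow]=1 write a[2]=2 → slow++,fast++
(s=2,f=3) a[fast]=3≠a[slow]=2 write a[3]=3 → slow++,fast++
(s=3,f=4) a[fast]=4≠a[slow]=3 write a[4]=4 → slow++,fast++
(s=4,f=5) a[fast]=5≠a[slow]=4 write a[5]=5 → slow++,fast++
(s=5,f=6) a[fast]=5=a[slow] dup → fast++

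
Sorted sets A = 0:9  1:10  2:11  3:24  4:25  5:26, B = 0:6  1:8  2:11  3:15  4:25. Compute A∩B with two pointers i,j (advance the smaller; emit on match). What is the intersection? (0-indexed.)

intersection = [11, 25]

[i=0,j=0] 9>6 → j++
[i=0,j=1] 9>8 → j++
[i=0,j=2] 9<11 → i++
[i=1,j=2] 10<11 → i++
[i=2,j=2] 11==11 emit → i++,j++
[i=3,j=3] 24>15 → j++
[i=3,j=4] 24<25 → i++
[i=4,j=4] 25==25 emit → i++,j++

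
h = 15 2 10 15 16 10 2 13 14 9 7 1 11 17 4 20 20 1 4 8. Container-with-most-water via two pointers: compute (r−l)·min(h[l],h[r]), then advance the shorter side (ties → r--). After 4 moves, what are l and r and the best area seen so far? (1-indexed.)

l=2, r=17, best area=240

l=1 r=20: min(15,8)*19=152 best=152 *, r--
l=1 r=19: min(15,4)*18=72 best=152, r--
l=1 r=18: min(15,1)*17=17 best=152, r--
l=1 r=17: min(15,20)*16=240 best=240 *, l++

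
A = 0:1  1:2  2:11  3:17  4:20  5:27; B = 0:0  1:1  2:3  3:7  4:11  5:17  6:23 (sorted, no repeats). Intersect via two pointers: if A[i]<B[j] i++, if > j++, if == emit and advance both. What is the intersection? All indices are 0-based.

i=0 j=0: 1>0, j++
i=0 j=1: 1==1 emit, i++,j++
i=1 j=2: 2<3, i++
i=2 j=2: 11>3, j++
i=2 j=3: 11>7, j++
i=2 j=4: 11==11 emit, i++,j++
i=3 j=5: 17==17 emit, i++,j++
i=4 j=6: 20<23, i++
i=5 j=6: 27>23, j++

intersection = [1, 11, 17]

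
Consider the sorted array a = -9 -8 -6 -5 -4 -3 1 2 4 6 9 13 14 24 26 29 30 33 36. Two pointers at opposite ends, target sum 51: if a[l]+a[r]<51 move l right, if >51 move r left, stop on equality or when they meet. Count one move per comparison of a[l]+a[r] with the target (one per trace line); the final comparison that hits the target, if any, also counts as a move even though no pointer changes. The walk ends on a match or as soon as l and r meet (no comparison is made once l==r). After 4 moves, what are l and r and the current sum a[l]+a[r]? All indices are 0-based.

l=4, r=18, sum=32

l=0 r=18: -9+36=27 <51, l++
l=1 r=18: -8+36=28 <51, l++
l=2 r=18: -6+36=30 <51, l++
l=3 r=18: -5+36=31 <51, l++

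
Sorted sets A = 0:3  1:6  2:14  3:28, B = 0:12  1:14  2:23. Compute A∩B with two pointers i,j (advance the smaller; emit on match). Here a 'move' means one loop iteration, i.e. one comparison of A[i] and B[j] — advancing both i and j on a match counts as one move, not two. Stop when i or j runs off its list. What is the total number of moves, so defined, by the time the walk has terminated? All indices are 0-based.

i=0 j=0: 3<12, i++
i=1 j=0: 6<12, i++
i=2 j=0: 14>12, j++
i=2 j=1: 14==14 emit, i++,j++
i=3 j=2: 28>23, j++

5 moves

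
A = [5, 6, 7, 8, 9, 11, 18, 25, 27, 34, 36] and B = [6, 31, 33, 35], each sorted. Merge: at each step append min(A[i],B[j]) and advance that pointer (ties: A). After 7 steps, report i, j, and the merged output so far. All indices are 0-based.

[i=0,j=0] A[i]=5<=B[j]=6 take 5 → i++
[i=1,j=0] A[i]=6<=B[j]=6 take 6 → i++
[i=2,j=0] A[i]=7>B[j]=6 take 6 → j++
[i=2,j=1] A[i]=7<=B[j]=31 take 7 → i++
[i=3,j=1] A[i]=8<=B[j]=31 take 8 → i++
[i=4,j=1] A[i]=9<=B[j]=31 take 9 → i++
[i=5,j=1] A[i]=11<=B[j]=31 take 11 → i++

i=6, j=1, merged so far=[5, 6, 6, 7, 8, 9, 11]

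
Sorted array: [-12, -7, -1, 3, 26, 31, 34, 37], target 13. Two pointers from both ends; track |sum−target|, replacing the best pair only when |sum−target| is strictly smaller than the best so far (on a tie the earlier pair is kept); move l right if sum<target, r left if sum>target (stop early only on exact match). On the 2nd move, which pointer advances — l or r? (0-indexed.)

l=0 r=7: -12+37=25 d=12 *, r--
l=0 r=6: -12+34=22 d=9 *, r--

r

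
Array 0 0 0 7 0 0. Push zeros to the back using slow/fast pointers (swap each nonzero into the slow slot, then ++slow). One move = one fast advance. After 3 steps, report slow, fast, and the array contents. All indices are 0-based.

slow=0 fast=0: a[fast]=0, fast++
slow=0 fast=1: a[fast]=0, fast++
slow=0 fast=2: a[fast]=0, fast++

slow=0, fast=3, a=[0, 0, 0, 7, 0, 0]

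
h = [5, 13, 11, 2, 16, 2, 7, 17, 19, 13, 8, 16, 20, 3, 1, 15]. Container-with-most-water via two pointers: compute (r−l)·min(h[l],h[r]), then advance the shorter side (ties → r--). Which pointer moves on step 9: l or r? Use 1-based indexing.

l

l=1 r=16: min(5,15)*15=75 best=75 *, l++
l=2 r=16: min(13,15)*14=182 best=182 *, l++
l=3 r=16: min(11,15)*13=143 best=182, l++
l=4 r=16: min(2,15)*12=24 best=182, l++
l=5 r=16: min(16,15)*11=165 best=182, r--
l=5 r=15: min(16,1)*10=10 best=182, r--
l=5 r=14: min(16,3)*9=27 best=182, r--
l=5 r=13: min(16,20)*8=128 best=182, l++
l=6 r=13: min(2,20)*7=14 best=182, l++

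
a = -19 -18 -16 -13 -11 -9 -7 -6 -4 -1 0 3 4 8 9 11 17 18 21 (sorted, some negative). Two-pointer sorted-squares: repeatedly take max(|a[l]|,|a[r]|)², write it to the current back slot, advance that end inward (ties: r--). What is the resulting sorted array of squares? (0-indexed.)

[0,18] |-19|<=|21| out[18]=441 → r--
[0,17] |-19|>|18| out[17]=361 → l++
[1,17] |-18|<=|18| out[16]=324 → r--
[1,16] |-18|>|17| out[15]=324 → l++
[2,16] |-16|<=|17| out[14]=289 → r--
[2,15] |-16|>|11| out[13]=256 → l++
[3,15] |-13|>|11| out[12]=169 → l++
[4,15] |-11|<=|11| out[11]=121 → r--
[4,14] |-11|>|9| out[10]=121 → l++
[5,14] |-9|<=|9| out[9]=81 → r--
[5,13] |-9|>|8| out[8]=81 → l++
[6,13] |-7|<=|8| out[7]=64 → r--
[6,12] |-7|>|4| out[6]=49 → l++
[7,12] |-6|>|4| out[5]=36 → l++
[8,12] |-4|<=|4| out[4]=16 → r--
[8,11] |-4|>|3| out[3]=16 → l++
[9,11] |-1|<=|3| out[2]=9 → r--
[9,10] |-1|>|0| out[1]=1 → l++
[10,10] |0|<=|0| out[0]=0 → r--

[0, 1, 9, 16, 16, 36, 49, 64, 81, 81, 121, 121, 169, 256, 289, 324, 324, 361, 441]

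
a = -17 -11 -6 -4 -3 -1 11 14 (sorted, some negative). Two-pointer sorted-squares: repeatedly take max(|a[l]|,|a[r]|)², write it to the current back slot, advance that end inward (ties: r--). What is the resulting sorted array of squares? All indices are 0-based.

[0,7] |-17|>|14| out[7]=289 → l++
[1,7] |-11|<=|14| out[6]=196 → r--
[1,6] |-11|<=|11| out[5]=121 → r--
[1,5] |-11|>|-1| out[4]=121 → l++
[2,5] |-6|>|-1| out[3]=36 → l++
[3,5] |-4|>|-1| out[2]=16 → l++
[4,5] |-3|>|-1| out[1]=9 → l++
[5,5] |-1|<=|-1| out[0]=1 → r--

[1, 9, 16, 36, 121, 121, 196, 289]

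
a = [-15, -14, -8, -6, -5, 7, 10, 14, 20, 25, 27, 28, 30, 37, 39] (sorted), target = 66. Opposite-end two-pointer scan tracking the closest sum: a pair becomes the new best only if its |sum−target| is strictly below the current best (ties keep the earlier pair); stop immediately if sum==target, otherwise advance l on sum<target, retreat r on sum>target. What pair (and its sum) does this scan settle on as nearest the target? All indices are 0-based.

pair (27, 39) with sum 66 (|Δ|=0)

[0,14] -15+39=24 d=42 * → l++
[1,14] -14+39=25 d=41 * → l++
[2,14] -8+39=31 d=35 * → l++
[3,14] -6+39=33 d=33 * → l++
[4,14] -5+39=34 d=32 * → l++
[5,14] 7+39=46 d=20 * → l++
[6,14] 10+39=49 d=17 * → l++
[7,14] 14+39=53 d=13 * → l++
[8,14] 20+39=59 d=7 * → l++
[9,14] 25+39=64 d=2 * → l++
[10,14] 27+39=66 d=0 * → stop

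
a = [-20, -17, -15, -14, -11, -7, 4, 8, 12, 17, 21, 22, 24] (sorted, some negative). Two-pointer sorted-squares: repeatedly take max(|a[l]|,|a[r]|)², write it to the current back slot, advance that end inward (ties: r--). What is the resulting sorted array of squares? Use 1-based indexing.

l=1 r=13: |-20|<=|24| out[13]=576, r--
l=1 r=12: |-20|<=|22| out[12]=484, r--
l=1 r=11: |-20|<=|21| out[11]=441, r--
l=1 r=10: |-20|>|17| out[10]=400, l++
l=2 r=10: |-17|<=|17| out[9]=289, r--
l=2 r=9: |-17|>|12| out[8]=289, l++
l=3 r=9: |-15|>|12| out[7]=225, l++
l=4 r=9: |-14|>|12| out[6]=196, l++
l=5 r=9: |-11|<=|12| out[5]=144, r--
l=5 r=8: |-11|>|8| out[4]=121, l++
l=6 r=8: |-7|<=|8| out[3]=64, r--
l=6 r=7: |-7|>|4| out[2]=49, l++
l=7 r=7: |4|<=|4| out[1]=16, r--

[16, 49, 64, 121, 144, 196, 225, 289, 289, 400, 441, 484, 576]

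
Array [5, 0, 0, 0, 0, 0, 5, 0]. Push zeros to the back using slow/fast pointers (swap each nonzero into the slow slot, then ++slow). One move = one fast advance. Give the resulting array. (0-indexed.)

slow=0 fast=0: a[fast]=5≠0 swap→a[0]=5, slow++,fast++
slow=1 fast=1: a[fast]=0, fast++
slow=1 fast=2: a[fast]=0, fast++
slow=1 fast=3: a[fast]=0, fast++
slow=1 fast=4: a[fast]=0, fast++
slow=1 fast=5: a[fast]=0, fast++
slow=1 fast=6: a[fast]=5≠0 swap→a[1]=5, slow++,fast++
slow=2 fast=7: a[fast]=0, fast++

[5, 5, 0, 0, 0, 0, 0, 0]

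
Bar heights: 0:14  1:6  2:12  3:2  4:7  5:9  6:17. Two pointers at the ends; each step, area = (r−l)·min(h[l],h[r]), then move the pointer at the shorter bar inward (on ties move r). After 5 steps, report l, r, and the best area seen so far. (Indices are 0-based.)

l=0 r=6: min(14,17)*6=84 best=84 *, l++
l=1 r=6: min(6,17)*5=30 best=84, l++
l=2 r=6: min(12,17)*4=48 best=84, l++
l=3 r=6: min(2,17)*3=6 best=84, l++
l=4 r=6: min(7,17)*2=14 best=84, l++

l=5, r=6, best area=84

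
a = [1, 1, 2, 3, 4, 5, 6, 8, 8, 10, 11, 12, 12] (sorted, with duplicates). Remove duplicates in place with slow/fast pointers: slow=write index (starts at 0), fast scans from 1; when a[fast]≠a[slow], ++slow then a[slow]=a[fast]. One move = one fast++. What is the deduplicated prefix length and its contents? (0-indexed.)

slow=0 fast=1: a[fast]=1=a[slow] dup, fast++
slow=0 fast=2: a[fast]=2≠a[slow]=1 write a[1]=2, slow++,fast++
slow=1 fast=3: a[fast]=3≠a[slow]=2 write a[2]=3, slow++,fast++
slow=2 fast=4: a[fast]=4≠a[slow]=3 write a[3]=4, slow++,fast++
slow=3 fast=5: a[fast]=5≠a[slow]=4 write a[4]=5, slow++,fast++
slow=4 fast=6: a[fast]=6≠a[slow]=5 write a[5]=6, slow++,fast++
slow=5 fast=7: a[fast]=8≠a[slow]=6 write a[6]=8, slow++,fast++
slow=6 fast=8: a[fast]=8=a[slow] dup, fast++
slow=6 fast=9: a[fast]=10≠a[slow]=8 write a[7]=10, slow++,fast++
slow=7 fast=10: a[fast]=11≠a[slow]=10 write a[8]=11, slow++,fast++
slow=8 fast=11: a[fast]=12≠a[slow]=11 write a[9]=12, slow++,fast++
slow=9 fast=12: a[fast]=12=a[slow] dup, fast++

length 10; prefix = [1, 2, 3, 4, 5, 6, 8, 10, 11, 12]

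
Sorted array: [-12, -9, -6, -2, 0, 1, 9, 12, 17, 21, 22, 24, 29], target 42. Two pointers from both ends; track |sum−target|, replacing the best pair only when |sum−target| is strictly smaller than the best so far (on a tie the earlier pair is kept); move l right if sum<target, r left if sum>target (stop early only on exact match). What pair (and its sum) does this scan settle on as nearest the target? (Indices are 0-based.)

pair (12, 29) with sum 41 (|Δ|=1)

l=0 r=12: -12+29=17 d=25 *, l++
l=1 r=12: -9+29=20 d=22 *, l++
l=2 r=12: -6+29=23 d=19 *, l++
l=3 r=12: -2+29=27 d=15 *, l++
l=4 r=12: 0+29=29 d=13 *, l++
l=5 r=12: 1+29=30 d=12 *, l++
l=6 r=12: 9+29=38 d=4 *, l++
l=7 r=12: 12+29=41 d=1 *, l++
l=8 r=12: 17+29=46 d=4, r--
l=8 r=11: 17+24=41 d=1, l++
l=9 r=11: 21+24=45 d=3, r--
l=9 r=10: 21+22=43 d=1, r--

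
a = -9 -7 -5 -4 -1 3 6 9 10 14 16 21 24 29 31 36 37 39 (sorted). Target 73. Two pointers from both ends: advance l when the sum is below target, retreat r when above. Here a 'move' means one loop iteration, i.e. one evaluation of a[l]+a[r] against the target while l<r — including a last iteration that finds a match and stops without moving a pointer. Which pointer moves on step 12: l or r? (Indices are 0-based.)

[0,17] -9+39=30 <73 → l++
[1,17] -7+39=32 <73 → l++
[2,17] -5+39=34 <73 → l++
[3,17] -4+39=35 <73 → l++
[4,17] -1+39=38 <73 → l++
[5,17] 3+39=42 <73 → l++
[6,17] 6+39=45 <73 → l++
[7,17] 9+39=48 <73 → l++
[8,17] 10+39=49 <73 → l++
[9,17] 14+39=53 <73 → l++
[10,17] 16+39=55 <73 → l++
[11,17] 21+39=60 <73 → l++

l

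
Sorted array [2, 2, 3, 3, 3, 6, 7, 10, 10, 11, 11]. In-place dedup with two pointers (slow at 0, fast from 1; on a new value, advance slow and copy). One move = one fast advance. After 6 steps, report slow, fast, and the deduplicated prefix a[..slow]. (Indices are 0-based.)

slow=0 fast=1: a[fast]=2=a[slow] dup, fast++
slow=0 fast=2: a[fast]=3≠a[slow]=2 write a[1]=3, slow++,fast++
slow=1 fast=3: a[fast]=3=a[slow] dup, fast++
slow=1 fast=4: a[fast]=3=a[slow] dup, fast++
slow=1 fast=5: a[fast]=6≠a[slow]=3 write a[2]=6, slow++,fast++
slow=2 fast=6: a[fast]=7≠a[slow]=6 write a[3]=7, slow++,fast++

slow=3, fast=7, prefix=[2, 3, 6, 7]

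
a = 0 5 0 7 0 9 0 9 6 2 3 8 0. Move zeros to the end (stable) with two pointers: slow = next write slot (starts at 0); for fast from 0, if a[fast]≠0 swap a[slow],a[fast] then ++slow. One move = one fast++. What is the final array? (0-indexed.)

slow=0 fast=0: a[fast]=0, fast++
slow=0 fast=1: a[fast]=5≠0 swap→a[0]=5, slow++,fast++
slow=1 fast=2: a[fast]=0, fast++
slow=1 fast=3: a[fast]=7≠0 swap→a[1]=7, slow++,fast++
slow=2 fast=4: a[fast]=0, fast++
slow=2 fast=5: a[fast]=9≠0 swap→a[2]=9, slow++,fast++
slow=3 fast=6: a[fast]=0, fast++
slow=3 fast=7: a[fast]=9≠0 swap→a[3]=9, slow++,fast++
slow=4 fast=8: a[fast]=6≠0 swap→a[4]=6, slow++,fast++
slow=5 fast=9: a[fast]=2≠0 swap→a[5]=2, slow++,fast++
slow=6 fast=10: a[fast]=3≠0 swap→a[6]=3, slow++,fast++
slow=7 fast=11: a[fast]=8≠0 swap→a[7]=8, slow++,fast++
slow=8 fast=12: a[fast]=0, fast++

[5, 7, 9, 9, 6, 2, 3, 8, 0, 0, 0, 0, 0]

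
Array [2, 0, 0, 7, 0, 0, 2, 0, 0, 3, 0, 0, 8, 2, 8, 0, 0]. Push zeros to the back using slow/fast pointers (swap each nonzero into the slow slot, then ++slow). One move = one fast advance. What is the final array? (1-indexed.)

(s=1,f=1) a[fast]=2≠0 swap→a[1]=2 → slow++,fast++
(s=2,f=2) a[fast]=0 → fast++
(s=2,f=3) a[fast]=0 → fast++
(s=2,f=4) a[fast]=7≠0 swap→a[2]=7 → slow++,fast++
(s=3,f=5) a[fast]=0 → fast++
(s=3,f=6) a[fast]=0 → fast++
(s=3,f=7) a[fast]=2≠0 swap→a[3]=2 → slow++,fast++
(s=4,f=8) a[fast]=0 → fast++
(s=4,f=9) a[fast]=0 → fast++
(s=4,f=10) a[fast]=3≠0 swap→a[4]=3 → slow++,fast++
(s=5,f=11) a[fast]=0 → fast++
(s=5,f=12) a[fast]=0 → fast++
(s=5,f=13) a[fast]=8≠0 swap→a[5]=8 → slow++,fast++
(s=6,f=14) a[fast]=2≠0 swap→a[6]=2 → slow++,fast++
(s=7,f=15) a[fast]=8≠0 swap→a[7]=8 → slow++,fast++
(s=8,f=16) a[fast]=0 → fast++
(s=8,f=17) a[fast]=0 → fast++

[2, 7, 2, 3, 8, 2, 8, 0, 0, 0, 0, 0, 0, 0, 0, 0, 0]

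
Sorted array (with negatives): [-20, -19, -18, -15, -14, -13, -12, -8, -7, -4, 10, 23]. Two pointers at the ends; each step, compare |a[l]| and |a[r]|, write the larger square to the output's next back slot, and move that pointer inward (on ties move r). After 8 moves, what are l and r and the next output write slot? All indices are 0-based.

l=0 r=11: |-20|<=|23| out[11]=529, r--
l=0 r=10: |-20|>|10| out[10]=400, l++
l=1 r=10: |-19|>|10| out[9]=361, l++
l=2 r=10: |-18|>|10| out[8]=324, l++
l=3 r=10: |-15|>|10| out[7]=225, l++
l=4 r=10: |-14|>|10| out[6]=196, l++
l=5 r=10: |-13|>|10| out[5]=169, l++
l=6 r=10: |-12|>|10| out[4]=144, l++

l=7, r=10, next write slot=3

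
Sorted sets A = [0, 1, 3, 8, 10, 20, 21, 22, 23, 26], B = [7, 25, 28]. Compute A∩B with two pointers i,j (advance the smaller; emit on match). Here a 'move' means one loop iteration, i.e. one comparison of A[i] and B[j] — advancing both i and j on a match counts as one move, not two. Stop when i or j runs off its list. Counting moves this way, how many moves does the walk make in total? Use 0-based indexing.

12 moves

i=0 j=0: 0<7, i++
i=1 j=0: 1<7, i++
i=2 j=0: 3<7, i++
i=3 j=0: 8>7, j++
i=3 j=1: 8<25, i++
i=4 j=1: 10<25, i++
i=5 j=1: 20<25, i++
i=6 j=1: 21<25, i++
i=7 j=1: 22<25, i++
i=8 j=1: 23<25, i++
i=9 j=1: 26>25, j++
i=9 j=2: 26<28, i++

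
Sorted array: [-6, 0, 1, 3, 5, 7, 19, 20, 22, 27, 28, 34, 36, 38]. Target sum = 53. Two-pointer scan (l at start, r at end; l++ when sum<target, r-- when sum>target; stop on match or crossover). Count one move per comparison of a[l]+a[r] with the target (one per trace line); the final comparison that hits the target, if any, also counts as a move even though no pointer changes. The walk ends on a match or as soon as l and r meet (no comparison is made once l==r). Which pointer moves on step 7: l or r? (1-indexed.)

[1,14] -6+38=32 <53 → l++
[2,14] 0+38=38 <53 → l++
[3,14] 1+38=39 <53 → l++
[4,14] 3+38=41 <53 → l++
[5,14] 5+38=43 <53 → l++
[6,14] 7+38=45 <53 → l++
[7,14] 19+38=57 >53 → r--

r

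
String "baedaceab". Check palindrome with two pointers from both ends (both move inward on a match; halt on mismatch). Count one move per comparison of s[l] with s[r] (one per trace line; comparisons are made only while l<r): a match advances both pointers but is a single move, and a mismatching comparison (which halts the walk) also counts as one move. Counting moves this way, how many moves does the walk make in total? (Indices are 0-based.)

4 moves

[0,8] 'b'=='b' → l++,r--
[1,7] 'a'=='a' → l++,r--
[2,6] 'e'=='e' → l++,r--
[3,5] 'd'!='c' → stop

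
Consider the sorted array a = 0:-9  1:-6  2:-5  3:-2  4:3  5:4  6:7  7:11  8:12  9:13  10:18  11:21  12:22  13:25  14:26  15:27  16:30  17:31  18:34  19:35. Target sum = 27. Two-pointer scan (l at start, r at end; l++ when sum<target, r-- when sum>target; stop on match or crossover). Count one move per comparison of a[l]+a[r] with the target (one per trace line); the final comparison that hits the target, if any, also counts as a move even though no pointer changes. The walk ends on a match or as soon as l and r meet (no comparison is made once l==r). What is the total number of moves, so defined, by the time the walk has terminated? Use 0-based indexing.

19 moves

l=0 r=19: -9+35=26 <27, l++
l=1 r=19: -6+35=29 >27, r--
l=1 r=18: -6+34=28 >27, r--
l=1 r=17: -6+31=25 <27, l++
l=2 r=17: -5+31=26 <27, l++
l=3 r=17: -2+31=29 >27, r--
l=3 r=16: -2+30=28 >27, r--
l=3 r=15: -2+27=25 <27, l++
l=4 r=15: 3+27=30 >27, r--
l=4 r=14: 3+26=29 >27, r--
l=4 r=13: 3+25=28 >27, r--
l=4 r=12: 3+22=25 <27, l++
l=5 r=12: 4+22=26 <27, l++
l=6 r=12: 7+22=29 >27, r--
l=6 r=11: 7+21=28 >27, r--
l=6 r=10: 7+18=25 <27, l++
l=7 r=10: 11+18=29 >27, r--
l=7 r=9: 11+13=24 <27, l++
l=8 r=9: 12+13=25 <27, l++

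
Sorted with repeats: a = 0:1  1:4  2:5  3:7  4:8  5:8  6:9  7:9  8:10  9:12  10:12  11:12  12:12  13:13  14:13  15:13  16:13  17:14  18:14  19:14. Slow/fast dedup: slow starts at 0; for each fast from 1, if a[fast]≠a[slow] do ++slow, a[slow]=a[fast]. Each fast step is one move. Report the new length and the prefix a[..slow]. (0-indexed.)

length 10; prefix = [1, 4, 5, 7, 8, 9, 10, 12, 13, 14]

slow=0 fast=1: a[fast]=4≠a[slow]=1 write a[1]=4, slow++,fast++
slow=1 fast=2: a[fast]=5≠a[slow]=4 write a[2]=5, slow++,fast++
slow=2 fast=3: a[fast]=7≠a[slow]=5 write a[3]=7, slow++,fast++
slow=3 fast=4: a[fast]=8≠a[slow]=7 write a[4]=8, slow++,fast++
slow=4 fast=5: a[fast]=8=a[slow] dup, fast++
slow=4 fast=6: a[fast]=9≠a[slow]=8 write a[5]=9, slow++,fast++
slow=5 fast=7: a[fast]=9=a[slow] dup, fast++
slow=5 fast=8: a[fast]=10≠a[slow]=9 write a[6]=10, slow++,fast++
slow=6 fast=9: a[fast]=12≠a[slow]=10 write a[7]=12, slow++,fast++
slow=7 fast=10: a[fast]=12=a[slow] dup, fast++
slow=7 fast=11: a[fast]=12=a[slow] dup, fast++
slow=7 fast=12: a[fast]=12=a[slow] dup, fast++
slow=7 fast=13: a[fast]=13≠a[slow]=12 write a[8]=13, slow++,fast++
slow=8 fast=14: a[fast]=13=a[slow] dup, fast++
slow=8 fast=15: a[fast]=13=a[slow] dup, fast++
slow=8 fast=16: a[fast]=13=a[slow] dup, fast++
slow=8 fast=17: a[fast]=14≠a[slow]=13 write a[9]=14, slow++,fast++
slow=9 fast=18: a[fast]=14=a[slow] dup, fast++
slow=9 fast=19: a[fast]=14=a[slow] dup, fast++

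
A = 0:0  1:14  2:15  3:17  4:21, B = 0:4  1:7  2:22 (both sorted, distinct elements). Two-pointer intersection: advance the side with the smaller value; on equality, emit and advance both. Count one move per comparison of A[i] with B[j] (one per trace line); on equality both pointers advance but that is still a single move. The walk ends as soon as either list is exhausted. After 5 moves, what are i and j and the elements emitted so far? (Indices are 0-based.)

[i=0,j=0] 0<4 → i++
[i=1,j=0] 14>4 → j++
[i=1,j=1] 14>7 → j++
[i=1,j=2] 14<22 → i++
[i=2,j=2] 15<22 → i++

i=3, j=2, emitted=[]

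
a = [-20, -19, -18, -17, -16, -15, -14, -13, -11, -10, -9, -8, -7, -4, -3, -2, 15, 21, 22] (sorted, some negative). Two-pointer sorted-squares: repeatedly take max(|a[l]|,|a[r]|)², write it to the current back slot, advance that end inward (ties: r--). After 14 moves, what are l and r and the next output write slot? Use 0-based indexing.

l=0 r=18: |-20|<=|22| out[18]=484, r--
l=0 r=17: |-20|<=|21| out[17]=441, r--
l=0 r=16: |-20|>|15| out[16]=400, l++
l=1 r=16: |-19|>|15| out[15]=361, l++
l=2 r=16: |-18|>|15| out[14]=324, l++
l=3 r=16: |-17|>|15| out[13]=289, l++
l=4 r=16: |-16|>|15| out[12]=256, l++
l=5 r=16: |-15|<=|15| out[11]=225, r--
l=5 r=15: |-15|>|-2| out[10]=225, l++
l=6 r=15: |-14|>|-2| out[9]=196, l++
l=7 r=15: |-13|>|-2| out[8]=169, l++
l=8 r=15: |-11|>|-2| out[7]=121, l++
l=9 r=15: |-10|>|-2| out[6]=100, l++
l=10 r=15: |-9|>|-2| out[5]=81, l++

l=11, r=15, next write slot=4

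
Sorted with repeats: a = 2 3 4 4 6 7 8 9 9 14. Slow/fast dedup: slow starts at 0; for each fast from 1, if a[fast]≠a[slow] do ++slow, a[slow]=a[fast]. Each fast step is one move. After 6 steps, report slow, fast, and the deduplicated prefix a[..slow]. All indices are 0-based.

slow=5, fast=7, prefix=[2, 3, 4, 6, 7, 8]

(s=0,f=1) a[fast]=3≠a[slow]=2 write a[1]=3 → slow++,fast++
(s=1,f=2) a[fast]=4≠a[slow]=3 write a[2]=4 → slow++,fast++
(s=2,f=3) a[fast]=4=a[slow] dup → fast++
(s=2,f=4) a[fast]=6≠a[slow]=4 write a[3]=6 → slow++,fast++
(s=3,f=5) a[fast]=7≠a[slow]=6 write a[4]=7 → slow++,fast++
(s=4,f=6) a[fast]=8≠a[slow]=7 write a[5]=8 → slow++,fast++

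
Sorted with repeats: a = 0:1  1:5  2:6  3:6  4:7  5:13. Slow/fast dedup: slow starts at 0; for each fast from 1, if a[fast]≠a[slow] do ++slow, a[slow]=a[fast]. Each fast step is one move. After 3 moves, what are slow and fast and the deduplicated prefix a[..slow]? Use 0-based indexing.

slow=2, fast=4, prefix=[1, 5, 6]

(s=0,f=1) a[fast]=5≠a[slow]=1 write a[1]=5 → slow++,fast++
(s=1,f=2) a[fast]=6≠a[slow]=5 write a[2]=6 → slow++,fast++
(s=2,f=3) a[fast]=6=a[slow] dup → fast++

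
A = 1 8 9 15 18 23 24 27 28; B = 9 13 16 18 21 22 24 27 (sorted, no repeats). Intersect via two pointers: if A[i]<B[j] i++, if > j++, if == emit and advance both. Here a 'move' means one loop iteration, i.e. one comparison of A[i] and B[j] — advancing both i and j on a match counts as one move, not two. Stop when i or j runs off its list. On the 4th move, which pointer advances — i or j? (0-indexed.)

[i=0,j=0] 1<9 → i++
[i=1,j=0] 8<9 → i++
[i=2,j=0] 9==9 emit → i++,j++
[i=3,j=1] 15>13 → j++

j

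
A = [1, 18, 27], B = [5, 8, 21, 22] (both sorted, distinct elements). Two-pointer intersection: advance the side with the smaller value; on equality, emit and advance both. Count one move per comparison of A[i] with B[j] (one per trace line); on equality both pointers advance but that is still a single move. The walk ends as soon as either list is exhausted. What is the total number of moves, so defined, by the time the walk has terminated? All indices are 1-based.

6 moves

[i=1,j=1] 1<5 → i++
[i=2,j=1] 18>5 → j++
[i=2,j=2] 18>8 → j++
[i=2,j=3] 18<21 → i++
[i=3,j=3] 27>21 → j++
[i=3,j=4] 27>22 → j++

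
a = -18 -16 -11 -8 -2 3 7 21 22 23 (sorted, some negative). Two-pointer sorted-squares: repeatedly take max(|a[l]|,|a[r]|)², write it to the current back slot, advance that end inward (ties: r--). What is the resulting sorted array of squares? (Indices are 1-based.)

[4, 9, 49, 64, 121, 256, 324, 441, 484, 529]

[1,10] |-18|<=|23| out[10]=529 → r--
[1,9] |-18|<=|22| out[9]=484 → r--
[1,8] |-18|<=|21| out[8]=441 → r--
[1,7] |-18|>|7| out[7]=324 → l++
[2,7] |-16|>|7| out[6]=256 → l++
[3,7] |-11|>|7| out[5]=121 → l++
[4,7] |-8|>|7| out[4]=64 → l++
[5,7] |-2|<=|7| out[3]=49 → r--
[5,6] |-2|<=|3| out[2]=9 → r--
[5,5] |-2|<=|-2| out[1]=4 → r--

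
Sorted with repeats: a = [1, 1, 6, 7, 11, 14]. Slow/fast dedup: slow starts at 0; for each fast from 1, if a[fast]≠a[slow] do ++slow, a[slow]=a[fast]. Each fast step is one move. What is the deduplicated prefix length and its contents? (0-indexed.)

length 5; prefix = [1, 6, 7, 11, 14]

(s=0,f=1) a[fast]=1=a[slow] dup → fast++
(s=0,f=2) a[fast]=6≠a[slow]=1 write a[1]=6 → slow++,fast++
(s=1,f=3) a[fast]=7≠a[slow]=6 write a[2]=7 → slow++,fast++
(s=2,f=4) a[fast]=11≠a[slow]=7 write a[3]=11 → slow++,fast++
(s=3,f=5) a[fast]=14≠a[slow]=11 write a[4]=14 → slow++,fast++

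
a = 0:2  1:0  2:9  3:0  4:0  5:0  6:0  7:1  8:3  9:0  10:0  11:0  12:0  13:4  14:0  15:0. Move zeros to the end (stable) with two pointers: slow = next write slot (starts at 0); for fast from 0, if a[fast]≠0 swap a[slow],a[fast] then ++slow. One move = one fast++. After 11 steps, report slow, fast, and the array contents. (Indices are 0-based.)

slow=4, fast=11, a=[2, 9, 1, 3, 0, 0, 0, 0, 0, 0, 0, 0, 0, 4, 0, 0]

(s=0,f=0) a[fast]=2≠0 swap→a[0]=2 → slow++,fast++
(s=1,f=1) a[fast]=0 → fast++
(s=1,f=2) a[fast]=9≠0 swap→a[1]=9 → slow++,fast++
(s=2,f=3) a[fast]=0 → fast++
(s=2,f=4) a[fast]=0 → fast++
(s=2,f=5) a[fast]=0 → fast++
(s=2,f=6) a[fast]=0 → fast++
(s=2,f=7) a[fast]=1≠0 swap→a[2]=1 → slow++,fast++
(s=3,f=8) a[fast]=3≠0 swap→a[3]=3 → slow++,fast++
(s=4,f=9) a[fast]=0 → fast++
(s=4,f=10) a[fast]=0 → fast++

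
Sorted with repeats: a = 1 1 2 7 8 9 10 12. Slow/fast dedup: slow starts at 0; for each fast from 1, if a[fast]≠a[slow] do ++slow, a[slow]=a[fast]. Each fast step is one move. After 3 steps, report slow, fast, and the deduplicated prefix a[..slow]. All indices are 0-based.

(s=0,f=1) a[fast]=1=a[slow] dup → fast++
(s=0,f=2) a[fast]=2≠a[slow]=1 write a[1]=2 → slow++,fast++
(s=1,f=3) a[fast]=7≠a[slow]=2 write a[2]=7 → slow++,fast++

slow=2, fast=4, prefix=[1, 2, 7]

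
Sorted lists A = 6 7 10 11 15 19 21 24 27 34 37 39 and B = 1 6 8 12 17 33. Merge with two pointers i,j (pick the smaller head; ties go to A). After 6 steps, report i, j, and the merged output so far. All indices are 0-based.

i=0 j=0: A[i]=6>B[j]=1 take 1, j++
i=0 j=1: A[i]=6<=B[j]=6 take 6, i++
i=1 j=1: A[i]=7>B[j]=6 take 6, j++
i=1 j=2: A[i]=7<=B[j]=8 take 7, i++
i=2 j=2: A[i]=10>B[j]=8 take 8, j++
i=2 j=3: A[i]=10<=B[j]=12 take 10, i++

i=3, j=3, merged so far=[1, 6, 6, 7, 8, 10]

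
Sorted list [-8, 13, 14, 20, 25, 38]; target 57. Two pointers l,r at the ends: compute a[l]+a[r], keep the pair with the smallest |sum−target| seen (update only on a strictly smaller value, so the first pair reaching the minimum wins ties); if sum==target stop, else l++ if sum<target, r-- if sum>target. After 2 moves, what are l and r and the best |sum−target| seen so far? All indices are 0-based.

[0,5] -8+38=30 d=27 * → l++
[1,5] 13+38=51 d=6 * → l++

l=2, r=5, best |Δ|=6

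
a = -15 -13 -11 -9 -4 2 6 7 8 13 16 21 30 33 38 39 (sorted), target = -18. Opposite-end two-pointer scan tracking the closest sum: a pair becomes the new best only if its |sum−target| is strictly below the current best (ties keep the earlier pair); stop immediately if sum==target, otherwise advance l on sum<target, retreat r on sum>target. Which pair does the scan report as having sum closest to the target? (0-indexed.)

pair (-15, -4) with sum -19 (|Δ|=1)

l=0 r=15: -15+39=24 d=42 *, r--
l=0 r=14: -15+38=23 d=41 *, r--
l=0 r=13: -15+33=18 d=36 *, r--
l=0 r=12: -15+30=15 d=33 *, r--
l=0 r=11: -15+21=6 d=24 *, r--
l=0 r=10: -15+16=1 d=19 *, r--
l=0 r=9: -15+13=-2 d=16 *, r--
l=0 r=8: -15+8=-7 d=11 *, r--
l=0 r=7: -15+7=-8 d=10 *, r--
l=0 r=6: -15+6=-9 d=9 *, r--
l=0 r=5: -15+2=-13 d=5 *, r--
l=0 r=4: -15+-4=-19 d=1 *, l++
l=1 r=4: -13+-4=-17 d=1, r--
l=1 r=3: -13+-9=-22 d=4, l++
l=2 r=3: -11+-9=-20 d=2, l++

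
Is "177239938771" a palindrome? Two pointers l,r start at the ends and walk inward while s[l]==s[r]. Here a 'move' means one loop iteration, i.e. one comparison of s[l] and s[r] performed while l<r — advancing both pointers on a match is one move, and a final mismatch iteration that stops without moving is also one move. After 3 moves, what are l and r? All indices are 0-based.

l=3, r=8

l=0 r=11: '1'=='1', l++,r--
l=1 r=10: '7'=='7', l++,r--
l=2 r=9: '7'=='7', l++,r--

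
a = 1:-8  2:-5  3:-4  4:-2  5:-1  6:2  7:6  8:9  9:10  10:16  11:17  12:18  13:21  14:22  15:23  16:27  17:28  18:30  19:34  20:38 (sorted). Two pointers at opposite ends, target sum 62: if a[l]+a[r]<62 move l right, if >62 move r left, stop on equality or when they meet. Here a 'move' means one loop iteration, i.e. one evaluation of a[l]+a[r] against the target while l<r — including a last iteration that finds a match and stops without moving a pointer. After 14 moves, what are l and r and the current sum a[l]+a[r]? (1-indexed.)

l=1 r=20: -8+38=30 <62, l++
l=2 r=20: -5+38=33 <62, l++
l=3 r=20: -4+38=34 <62, l++
l=4 r=20: -2+38=36 <62, l++
l=5 r=20: -1+38=37 <62, l++
l=6 r=20: 2+38=40 <62, l++
l=7 r=20: 6+38=44 <62, l++
l=8 r=20: 9+38=47 <62, l++
l=9 r=20: 10+38=48 <62, l++
l=10 r=20: 16+38=54 <62, l++
l=11 r=20: 17+38=55 <62, l++
l=12 r=20: 18+38=56 <62, l++
l=13 r=20: 21+38=59 <62, l++
l=14 r=20: 22+38=60 <62, l++

l=15, r=20, sum=61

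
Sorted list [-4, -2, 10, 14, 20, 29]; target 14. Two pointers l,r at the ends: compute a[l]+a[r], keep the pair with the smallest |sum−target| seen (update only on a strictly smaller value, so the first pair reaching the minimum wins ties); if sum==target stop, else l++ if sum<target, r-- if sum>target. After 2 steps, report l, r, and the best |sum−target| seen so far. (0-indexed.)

l=0, r=3, best |Δ|=2

[0,5] -4+29=25 d=11 * → r--
[0,4] -4+20=16 d=2 * → r--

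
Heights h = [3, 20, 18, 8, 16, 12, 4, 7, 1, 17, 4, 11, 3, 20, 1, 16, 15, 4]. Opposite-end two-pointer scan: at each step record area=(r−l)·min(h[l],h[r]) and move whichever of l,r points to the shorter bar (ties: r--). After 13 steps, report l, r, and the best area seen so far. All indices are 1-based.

[1,18] min(3,4)*17=51 best=51 * → l++
[2,18] min(20,4)*16=64 best=64 * → r--
[2,17] min(20,15)*15=225 best=225 * → r--
[2,16] min(20,16)*14=224 best=225 → r--
[2,15] min(20,1)*13=13 best=225 → r--
[2,14] min(20,20)*12=240 best=240 * → r--
[2,13] min(20,3)*11=33 best=240 → r--
[2,12] min(20,11)*10=110 best=240 → r--
[2,11] min(20,4)*9=36 best=240 → r--
[2,10] min(20,17)*8=136 best=240 → r--
[2,9] min(20,1)*7=7 best=240 → r--
[2,8] min(20,7)*6=42 best=240 → r--
[2,7] min(20,4)*5=20 best=240 → r--

l=2, r=6, best area=240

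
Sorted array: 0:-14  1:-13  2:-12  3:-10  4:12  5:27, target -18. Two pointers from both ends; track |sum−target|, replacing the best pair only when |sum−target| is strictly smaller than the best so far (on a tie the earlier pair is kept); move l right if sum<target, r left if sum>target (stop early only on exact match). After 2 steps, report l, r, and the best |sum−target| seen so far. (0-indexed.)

[0,5] -14+27=13 d=31 * → r--
[0,4] -14+12=-2 d=16 * → r--

l=0, r=3, best |Δ|=16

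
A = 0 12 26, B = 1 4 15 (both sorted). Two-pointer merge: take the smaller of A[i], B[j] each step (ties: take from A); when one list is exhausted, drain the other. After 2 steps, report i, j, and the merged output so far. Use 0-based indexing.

[i=0,j=0] A[i]=0<=B[j]=1 take 0 → i++
[i=1,j=0] A[i]=12>B[j]=1 take 1 → j++

i=1, j=1, merged so far=[0, 1]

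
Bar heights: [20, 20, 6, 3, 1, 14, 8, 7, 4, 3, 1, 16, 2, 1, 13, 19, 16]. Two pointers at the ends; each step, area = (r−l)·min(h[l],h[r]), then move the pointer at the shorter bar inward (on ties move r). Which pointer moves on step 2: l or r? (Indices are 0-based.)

l=0 r=16: min(20,16)*16=256 best=256 *, r--
l=0 r=15: min(20,19)*15=285 best=285 *, r--

r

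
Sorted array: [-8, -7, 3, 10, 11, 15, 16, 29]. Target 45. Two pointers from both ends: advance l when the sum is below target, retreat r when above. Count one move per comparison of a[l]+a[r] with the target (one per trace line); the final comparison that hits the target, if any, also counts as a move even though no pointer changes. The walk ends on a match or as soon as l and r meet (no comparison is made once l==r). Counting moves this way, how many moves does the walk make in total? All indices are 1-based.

7 moves

[1,8] -8+29=21 <45 → l++
[2,8] -7+29=22 <45 → l++
[3,8] 3+29=32 <45 → l++
[4,8] 10+29=39 <45 → l++
[5,8] 11+29=40 <45 → l++
[6,8] 15+29=44 <45 → l++
[7,8] 16+29=45 → found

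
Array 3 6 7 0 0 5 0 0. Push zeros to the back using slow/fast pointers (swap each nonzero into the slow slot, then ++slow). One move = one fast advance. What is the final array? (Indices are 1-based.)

[3, 6, 7, 5, 0, 0, 0, 0]

(s=1,f=1) a[fast]=3≠0 swap→a[1]=3 → slow++,fast++
(s=2,f=2) a[fast]=6≠0 swap→a[2]=6 → slow++,fast++
(s=3,f=3) a[fast]=7≠0 swap→a[3]=7 → slow++,fast++
(s=4,f=4) a[fast]=0 → fast++
(s=4,f=5) a[fast]=0 → fast++
(s=4,f=6) a[fast]=5≠0 swap→a[4]=5 → slow++,fast++
(s=5,f=7) a[fast]=0 → fast++
(s=5,f=8) a[fast]=0 → fast++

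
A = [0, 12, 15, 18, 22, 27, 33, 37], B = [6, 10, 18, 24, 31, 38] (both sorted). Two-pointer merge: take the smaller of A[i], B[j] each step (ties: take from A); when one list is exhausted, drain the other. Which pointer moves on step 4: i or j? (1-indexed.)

[i=1,j=1] A[i]=0<=B[j]=6 take 0 → i++
[i=2,j=1] A[i]=12>B[j]=6 take 6 → j++
[i=2,j=2] A[i]=12>B[j]=10 take 10 → j++
[i=2,j=3] A[i]=12<=B[j]=18 take 12 → i++

i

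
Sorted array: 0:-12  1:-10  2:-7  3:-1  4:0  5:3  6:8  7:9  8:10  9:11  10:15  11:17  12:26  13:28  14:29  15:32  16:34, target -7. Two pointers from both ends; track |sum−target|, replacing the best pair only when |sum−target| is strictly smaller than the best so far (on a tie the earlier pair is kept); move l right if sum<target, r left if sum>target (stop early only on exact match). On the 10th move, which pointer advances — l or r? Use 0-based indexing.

r

[0,16] -12+34=22 d=29 * → r--
[0,15] -12+32=20 d=27 * → r--
[0,14] -12+29=17 d=24 * → r--
[0,13] -12+28=16 d=23 * → r--
[0,12] -12+26=14 d=21 * → r--
[0,11] -12+17=5 d=12 * → r--
[0,10] -12+15=3 d=10 * → r--
[0,9] -12+11=-1 d=6 * → r--
[0,8] -12+10=-2 d=5 * → r--
[0,7] -12+9=-3 d=4 * → r--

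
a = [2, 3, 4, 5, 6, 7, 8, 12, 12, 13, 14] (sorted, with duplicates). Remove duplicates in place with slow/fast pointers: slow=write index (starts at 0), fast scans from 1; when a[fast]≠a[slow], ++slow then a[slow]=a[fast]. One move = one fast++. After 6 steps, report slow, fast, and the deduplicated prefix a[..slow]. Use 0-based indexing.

slow=6, fast=7, prefix=[2, 3, 4, 5, 6, 7, 8]

slow=0 fast=1: a[fast]=3≠a[slow]=2 write a[1]=3, slow++,fast++
slow=1 fast=2: a[fast]=4≠a[slow]=3 write a[2]=4, slow++,fast++
slow=2 fast=3: a[fast]=5≠a[slow]=4 write a[3]=5, slow++,fast++
slow=3 fast=4: a[fast]=6≠a[slow]=5 write a[4]=6, slow++,fast++
slow=4 fast=5: a[fast]=7≠a[slow]=6 write a[5]=7, slow++,fast++
slow=5 fast=6: a[fast]=8≠a[slow]=7 write a[6]=8, slow++,fast++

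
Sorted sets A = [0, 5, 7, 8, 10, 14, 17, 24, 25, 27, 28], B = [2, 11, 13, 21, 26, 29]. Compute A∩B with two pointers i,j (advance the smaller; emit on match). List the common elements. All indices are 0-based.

intersection = []

[i=0,j=0] 0<2 → i++
[i=1,j=0] 5>2 → j++
[i=1,j=1] 5<11 → i++
[i=2,j=1] 7<11 → i++
[i=3,j=1] 8<11 → i++
[i=4,j=1] 10<11 → i++
[i=5,j=1] 14>11 → j++
[i=5,j=2] 14>13 → j++
[i=5,j=3] 14<21 → i++
[i=6,j=3] 17<21 → i++
[i=7,j=3] 24>21 → j++
[i=7,j=4] 24<26 → i++
[i=8,j=4] 25<26 → i++
[i=9,j=4] 27>26 → j++
[i=9,j=5] 27<29 → i++
[i=10,j=5] 28<29 → i++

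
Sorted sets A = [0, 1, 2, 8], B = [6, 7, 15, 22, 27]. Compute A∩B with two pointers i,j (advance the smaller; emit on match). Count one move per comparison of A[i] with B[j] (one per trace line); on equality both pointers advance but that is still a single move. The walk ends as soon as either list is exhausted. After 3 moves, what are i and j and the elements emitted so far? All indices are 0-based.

i=0 j=0: 0<6, i++
i=1 j=0: 1<6, i++
i=2 j=0: 2<6, i++

i=3, j=0, emitted=[]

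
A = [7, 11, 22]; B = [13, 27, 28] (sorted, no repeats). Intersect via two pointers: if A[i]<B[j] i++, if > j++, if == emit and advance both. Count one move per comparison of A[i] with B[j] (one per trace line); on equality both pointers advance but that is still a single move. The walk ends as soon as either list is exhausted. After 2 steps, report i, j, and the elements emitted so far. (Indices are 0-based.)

[i=0,j=0] 7<13 → i++
[i=1,j=0] 11<13 → i++

i=2, j=0, emitted=[]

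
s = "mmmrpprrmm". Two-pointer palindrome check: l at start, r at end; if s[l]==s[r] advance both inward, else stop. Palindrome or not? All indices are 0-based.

not a palindrome (mismatch at 2,7)

[0,9] 'm'=='m' → l++,r--
[1,8] 'm'=='m' → l++,r--
[2,7] 'm'!='r' → stop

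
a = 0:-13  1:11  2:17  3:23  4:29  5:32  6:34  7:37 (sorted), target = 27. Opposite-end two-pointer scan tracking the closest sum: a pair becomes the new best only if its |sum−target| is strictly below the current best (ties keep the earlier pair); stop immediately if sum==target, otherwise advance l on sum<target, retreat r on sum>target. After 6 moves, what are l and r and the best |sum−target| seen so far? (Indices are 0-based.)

l=1, r=2, best |Δ|=3

[0,7] -13+37=24 d=3 * → l++
[1,7] 11+37=48 d=21 → r--
[1,6] 11+34=45 d=18 → r--
[1,5] 11+32=43 d=16 → r--
[1,4] 11+29=40 d=13 → r--
[1,3] 11+23=34 d=7 → r--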